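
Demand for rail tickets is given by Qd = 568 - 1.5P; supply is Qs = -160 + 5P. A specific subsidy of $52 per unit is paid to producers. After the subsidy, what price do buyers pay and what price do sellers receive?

Buyers pay $72; sellers receive $124

Pre-subsidy: 568 - 1.5P = -160 + 5P gives P* = 112, Q* = 400.
With the subsidy, sellers receive Ps = Pb + 52 for each unit, where Pb is the price buyers pay.
Supply in terms of Pb becomes Qs = -160 + 5(Pb + 52) = 100 + 5Pb. Setting this equal to demand: 568 - 1.5Pb = 100 + 5Pb, so Pb = 72.
Sellers receive Ps = 72 + 52 = 124; Q' = 568 − 1.5·72 = 460.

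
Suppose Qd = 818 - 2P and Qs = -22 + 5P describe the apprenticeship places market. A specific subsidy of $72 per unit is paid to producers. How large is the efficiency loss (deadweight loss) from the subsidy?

Deadweight loss = 25920/7

Pre-subsidy: 818 - 2P = -22 + 5P gives P* = 120, Q* = 578.
With the subsidy, sellers receive Ps = Pb + 72 for each unit, where Pb is the price buyers pay.
Supply in terms of Pb becomes Qs = -22 + 5(Pb + 72) = 338 + 5Pb. Setting this equal to demand: 818 - 2Pb = 338 + 5Pb, so Pb = 480/7.
Sellers receive Ps = 480/7 + 72 = 984/7; Q' = 818 − 2·(480/7) = 4766/7.
The subsidy expands output by 4766/7 − 578 = 720/7 past the efficient level; on those units the gap between marginal cost and willingness to pay runs from 0 up to 72.
DWL = ½ × 72 × 720/7 = 25920/7.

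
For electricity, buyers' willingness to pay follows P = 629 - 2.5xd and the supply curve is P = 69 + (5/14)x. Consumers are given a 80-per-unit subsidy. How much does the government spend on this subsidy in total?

Pre-subsidy: 629 - 2.5x = 69 + (5/14)x gives x* = 196 and P* = 139.
With the rebate, buyers effectively pay Pb = Ps − 80, where Ps is the price sellers receive.
On the curves, Pb = 629 - 2.5x and Ps = 69 + (5/14)x; the wedge Ps − Pb = 80 gives 69 + (5/14)x − (629 - 2.5x) = 80, so x' = 224.
Then Pb = 629 − 2.5·224 = 69 and Ps = 69 + (5/14)·224 = 149.
Government outlay = subsidy × quantity = 80 × 224 = 17920.

Government cost = 17920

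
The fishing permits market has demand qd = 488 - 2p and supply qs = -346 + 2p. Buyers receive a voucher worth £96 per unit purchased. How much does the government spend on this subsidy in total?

Government cost = £16032

Pre-subsidy: 488 - 2p = -346 + 2p gives p* = 208.5, q* = 71.
With the rebate, buyers effectively pay pb = ps − 96, where ps is the price sellers receive.
Demand in terms of ps becomes qd = 488 − 2(ps − 96) = 680 - 2ps. Setting this equal to supply: 680 - 2ps = -346 + 2ps, so ps = 256.5.
Buyers pay pb = 256.5 − 96 = 160.5; q' = -346 + 2·256.5 = 167.
Government outlay = subsidy × quantity = 96 × 167 = 16032.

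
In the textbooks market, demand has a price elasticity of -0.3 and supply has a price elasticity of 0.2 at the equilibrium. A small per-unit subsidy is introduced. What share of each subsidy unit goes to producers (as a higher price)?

Producer share = 0.6

For a small subsidy around the equilibrium, the benefit split depends on the relative slopes, which at a point are proportional to the elasticities.
Buyer share = εs/(εs + |εd|) = 0.2/(0.2 + 0.3) = 0.4; seller share = |εd|/(εs + |εd|) = 0.6.
So producers capture 0.6 of the subsidy.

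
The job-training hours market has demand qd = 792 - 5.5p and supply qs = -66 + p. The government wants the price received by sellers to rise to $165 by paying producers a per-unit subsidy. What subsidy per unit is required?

Required subsidy s = $39 per unit

At a seller price of 165, quantity supplied is -66 + 1·165 = 99.
Buyers absorb 99 only when they pay pb with 792 − 5.5·pb = 99, i.e. pb = 126.
s = ps − pb = 165 − 126 = 39.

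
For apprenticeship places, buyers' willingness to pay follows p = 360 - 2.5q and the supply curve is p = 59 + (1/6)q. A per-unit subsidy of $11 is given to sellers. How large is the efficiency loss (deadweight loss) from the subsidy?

Deadweight loss = $22.6875

Pre-subsidy: 360 - 2.5q = 59 + (1/6)q gives q* = 112.875 and p* = 77.8125.
With the subsidy, sellers receive ps = pb + 11 for each unit, where pb is the price buyers pay.
On the curves, pb = 360 - 2.5q and ps = 59 + (1/6)q; the wedge ps − pb = 11 gives 59 + (1/6)q − (360 - 2.5q) = 11, so q' = 117.
Then pb = 360 − 2.5·117 = 67.5 and ps = 59 + (1/6)·117 = 78.5.
The subsidy expands output by 117 − 112.875 = 4.125 past the efficient level; on those units the gap between marginal cost and willingness to pay runs from 0 up to 11.
DWL = ½ × 11 × 4.125 = 22.6875.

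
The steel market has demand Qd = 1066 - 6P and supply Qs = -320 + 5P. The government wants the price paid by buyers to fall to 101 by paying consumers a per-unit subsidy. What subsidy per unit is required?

At a buyer price of 101, quantity demanded is 1066 − 6·101 = 460.
Sellers supply 460 only when they receive Ps with -320 + 5·Ps = 460, i.e. Ps = 156.
s = Ps − Pb = 156 − 101 = 55.

Required subsidy s = 55 per unit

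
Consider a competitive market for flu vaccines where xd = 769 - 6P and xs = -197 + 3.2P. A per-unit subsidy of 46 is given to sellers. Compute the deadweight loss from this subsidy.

Deadweight loss = 2208

Pre-subsidy: 769 - 6P = -197 + 3.2P gives P* = 105, x* = 139.
With the subsidy, sellers receive Ps = Pb + 46 for each unit, where Pb is the price buyers pay.
Supply in terms of Pb becomes xs = -197 + 3.2(Pb + 46) = -49.8 + 3.2Pb. Setting this equal to demand: 769 - 6Pb = -49.8 + 3.2Pb, so Pb = 89.
Sellers receive Ps = 89 + 46 = 135; x' = 769 − 6·89 = 235.
The subsidy expands output by 235 − 139 = 96 past the efficient level; on those units the gap between marginal cost and willingness to pay runs from 0 up to 46.
DWL = ½ × 46 × 96 = 2208.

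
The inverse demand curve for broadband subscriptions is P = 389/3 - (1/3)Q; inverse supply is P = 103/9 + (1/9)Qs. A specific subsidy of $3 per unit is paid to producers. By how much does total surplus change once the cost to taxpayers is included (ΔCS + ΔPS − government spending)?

Net change in total surplus = -$10.125

Pre-subsidy: 389/3 - (1/3)Q = 103/9 + (1/9)Q gives Q* = 266 and P* = 41.
With the subsidy, sellers receive Ps = Pb + 3 for each unit, where Pb is the price buyers pay.
On the curves, Pb = 389/3 - (1/3)Q and Ps = 103/9 + (1/9)Q; the wedge Ps − Pb = 3 gives 103/9 + (1/9)Q − (389/3 - (1/3)Q) = 3, so Q' = 272.75.
Then Pb = 389/3 − (1/3)·272.75 = 38.75 and Ps = 103/9 + (1/9)·272.75 = 41.75.
ΔCS = ½(266 + 272.75)(41 − 38.75) = 606.09375; ΔPS = ½(266 + 272.75)(41.75 − 41) = 202.03125.
Government spending = 3 × 272.75 = 818.25.
Net change = 606.09375 + 202.03125 − 818.25 = -10.125. The loss equals the DWL triangle ½·3·6.75.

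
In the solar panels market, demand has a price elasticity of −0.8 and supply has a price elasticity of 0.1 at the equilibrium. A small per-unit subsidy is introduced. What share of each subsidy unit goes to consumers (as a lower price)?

Consumer share = 1/9

For a small subsidy around the equilibrium, the benefit split depends on the relative slopes, which at a point are proportional to the elasticities.
Buyer share = εs/(εs + |εd|) = 0.1/(0.1 + 0.8) = 1/9; seller share = |εd|/(εs + |εd|) = 8/9.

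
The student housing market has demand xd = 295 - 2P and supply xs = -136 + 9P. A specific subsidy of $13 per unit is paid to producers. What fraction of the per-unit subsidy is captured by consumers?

Consumer share = 9/11

Pre-subsidy: 295 - 2P = -136 + 9P gives P* = 431/11, x* = 2383/11.
With the subsidy, sellers receive Ps = Pb + 13 for each unit, where Pb is the price buyers pay.
Supply in terms of Pb becomes xs = -136 + 9(Pb + 13) = -19 + 9Pb. Setting this equal to demand: 295 - 2Pb = -19 + 9Pb, so Pb = 314/11.
Sellers receive Ps = 314/11 + 13 = 457/11; x' = 295 − 2·(314/11) = 2617/11.
Buyers' price falls by P* − Pb = 431/11 − 314/11 = 117/11; sellers' price rises by Ps − P* = 457/11 − 431/11 = 26/11.
So consumers capture (117/11)/13 = 9/11 of each unit of subsidy.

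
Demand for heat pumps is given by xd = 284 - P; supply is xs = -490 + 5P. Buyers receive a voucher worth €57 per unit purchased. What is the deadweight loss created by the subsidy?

Deadweight loss = €1353.75

Pre-subsidy: 284 - P = -490 + 5P gives P* = 129, x* = 155.
With the rebate, buyers effectively pay Pb = Ps − 57, where Ps is the price sellers receive.
Demand in terms of Ps becomes xd = 284 − 1(Ps − 57) = 341 - Ps. Setting this equal to supply: 341 - Ps = -490 + 5Ps, so Ps = 138.5.
Buyers pay Pb = 138.5 − 57 = 81.5; x' = -490 + 5·138.5 = 202.5.
The subsidy expands output by 202.5 − 155 = 47.5 past the efficient level; on those units the gap between marginal cost and willingness to pay runs from 0 up to 57.
DWL = ½ × 57 × 47.5 = 1353.75.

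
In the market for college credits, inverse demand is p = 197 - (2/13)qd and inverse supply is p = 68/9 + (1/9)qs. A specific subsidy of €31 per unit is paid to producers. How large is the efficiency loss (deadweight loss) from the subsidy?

Pre-subsidy: 197 - (2/13)q = 68/9 + (1/9)q gives q* = 715 and p* = 87.
With the subsidy, sellers receive ps = pb + 31 for each unit, where pb is the price buyers pay.
On the curves, pb = 197 - (2/13)q and ps = 68/9 + (1/9)q; the wedge ps − pb = 31 gives 68/9 + (1/9)q − (197 - (2/13)q) = 31, so q' = 832.
Then pb = 197 − (2/13)·832 = 69 and ps = 68/9 + (1/9)·832 = 100.
The subsidy expands output by 832 − 715 = 117 past the efficient level; on those units the gap between marginal cost and willingness to pay runs from 0 up to 31.
DWL = ½ × 31 × 117 = 1813.5.

Deadweight loss = €1813.5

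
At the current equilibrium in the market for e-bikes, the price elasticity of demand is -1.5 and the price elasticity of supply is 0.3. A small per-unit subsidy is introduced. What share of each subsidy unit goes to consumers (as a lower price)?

Consumer share = 1/6

For a small subsidy around the equilibrium, the benefit split depends on the relative slopes, which at a point are proportional to the elasticities.
Buyer share = εs/(εs + |εd|) = 0.3/(0.3 + 1.5) = 1/6; seller share = |εd|/(εs + |εd|) = 5/6.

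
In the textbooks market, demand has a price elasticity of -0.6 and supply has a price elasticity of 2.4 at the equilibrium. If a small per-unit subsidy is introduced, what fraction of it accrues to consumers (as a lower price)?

Consumer share = 0.8

For a small subsidy around the equilibrium, the benefit split depends on the relative slopes, which at a point are proportional to the elasticities.
Buyer share = εs/(εs + |εd|) = 2.4/(2.4 + 0.6) = 0.8; seller share = |εd|/(εs + |εd|) = 0.2.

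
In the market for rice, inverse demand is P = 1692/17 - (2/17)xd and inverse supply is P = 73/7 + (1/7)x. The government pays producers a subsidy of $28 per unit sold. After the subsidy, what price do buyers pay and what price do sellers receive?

Buyers pay 1446/31; sellers receive 2314/31

Pre-subsidy: 1692/17 - (2/17)x = 73/7 + (1/7)x gives x* = 10603/31 and P* = 1838/31.
With the subsidy, sellers receive Ps = Pb + 28 for each unit, where Pb is the price buyers pay.
On the curves, Pb = 1692/17 - (2/17)x and Ps = 73/7 + (1/7)x; the wedge Ps − Pb = 28 gives 73/7 + (1/7)x − (1692/17 - (2/17)x) = 28, so x' = 13935/31.
Then Pb = 1692/17 − (2/17)·(13935/31) = 1446/31 and Ps = 73/7 + (1/7)·(13935/31) = 2314/31.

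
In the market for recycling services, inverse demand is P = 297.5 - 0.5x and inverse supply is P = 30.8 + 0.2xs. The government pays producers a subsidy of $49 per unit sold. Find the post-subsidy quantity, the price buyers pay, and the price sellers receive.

x' = 451; buyers pay $72; sellers receive $121

Pre-subsidy: 297.5 - 0.5x = 30.8 + 0.2x gives x* = 381 and P* = 107.
With the subsidy, sellers receive Ps = Pb + 49 for each unit, where Pb is the price buyers pay.
On the curves, Pb = 297.5 - 0.5x and Ps = 30.8 + 0.2x; the wedge Ps − Pb = 49 gives 30.8 + 0.2x − (297.5 - 0.5x) = 49, so x' = 451.
Then Pb = 297.5 − 0.5·451 = 72 and Ps = 30.8 + 0.2·451 = 121.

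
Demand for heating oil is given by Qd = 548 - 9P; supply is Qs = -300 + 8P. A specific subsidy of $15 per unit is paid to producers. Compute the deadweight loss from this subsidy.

Pre-subsidy: 548 - 9P = -300 + 8P gives P* = 848/17, Q* = 1684/17.
With the subsidy, sellers receive Ps = Pb + 15 for each unit, where Pb is the price buyers pay.
Supply in terms of Pb becomes Qs = -300 + 8(Pb + 15) = -180 + 8Pb. Setting this equal to demand: 548 - 9Pb = -180 + 8Pb, so Pb = 728/17.
Sellers receive Ps = 728/17 + 15 = 983/17; Q' = 548 − 9·(728/17) = 2764/17.
The subsidy expands output by 2764/17 − 1684/17 = 1080/17 past the efficient level; on those units the gap between marginal cost and willingness to pay runs from 0 up to 15.
DWL = ½ × 15 × 1080/17 = 8100/17.

Deadweight loss = 8100/17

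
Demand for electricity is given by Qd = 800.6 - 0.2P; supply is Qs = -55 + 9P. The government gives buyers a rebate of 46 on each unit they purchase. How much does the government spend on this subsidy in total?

Government cost = 36386

Pre-subsidy: 800.6 - 0.2P = -55 + 9P gives P* = 93, Q* = 782.
With the rebate, buyers effectively pay Pb = Ps − 46, where Ps is the price sellers receive.
Demand in terms of Ps becomes Qd = 800.6 − 0.2(Ps − 46) = 809.8 - 0.2Ps. Setting this equal to supply: 809.8 - 0.2Ps = -55 + 9Ps, so Ps = 94.
Buyers pay Pb = 94 − 46 = 48; Q' = -55 + 9·94 = 791.
Government outlay = subsidy × quantity = 46 × 791 = 36386.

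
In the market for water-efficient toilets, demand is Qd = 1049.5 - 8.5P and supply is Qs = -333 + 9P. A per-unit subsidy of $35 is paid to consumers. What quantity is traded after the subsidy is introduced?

Q' = 531

Pre-subsidy: 1049.5 - 8.5P = -333 + 9P gives P* = 79, Q* = 378.
With the rebate, buyers effectively pay Pb = Ps − 35, where Ps is the price sellers receive.
Demand in terms of Ps becomes Qd = 1049.5 − 8.5(Ps − 35) = 1347 - 8.5Ps. Setting this equal to supply: 1347 - 8.5Ps = -333 + 9Ps, so Ps = 96.
Buyers pay Pb = 96 − 35 = 61; Q' = -333 + 9·96 = 531.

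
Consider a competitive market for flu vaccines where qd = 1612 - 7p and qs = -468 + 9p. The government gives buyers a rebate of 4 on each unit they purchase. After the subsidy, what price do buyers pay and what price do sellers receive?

Pre-subsidy: 1612 - 7p = -468 + 9p gives p* = 130, q* = 702.
With the rebate, buyers effectively pay pb = ps − 4, where ps is the price sellers receive.
Demand in terms of ps becomes qd = 1612 − 7(ps − 4) = 1640 - 7ps. Setting this equal to supply: 1640 - 7ps = -468 + 9ps, so ps = 131.75.
Buyers pay pb = 131.75 − 4 = 127.75; q' = -468 + 9·131.75 = 717.75.

Buyers pay 127.75; sellers receive 131.75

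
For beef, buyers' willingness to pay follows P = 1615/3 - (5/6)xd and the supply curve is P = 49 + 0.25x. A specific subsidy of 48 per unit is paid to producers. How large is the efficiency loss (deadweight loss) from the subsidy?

Pre-subsidy: 1615/3 - (5/6)x = 49 + 0.25x gives x* = 5872/13 and P* = 2105/13.
With the subsidy, sellers receive Ps = Pb + 48 for each unit, where Pb is the price buyers pay.
On the curves, Pb = 1615/3 - (5/6)x and Ps = 49 + 0.25x; the wedge Ps − Pb = 48 gives 49 + 0.25x − (1615/3 - (5/6)x) = 48, so x' = 496.
Then Pb = 1615/3 − (5/6)·496 = 125 and Ps = 49 + 0.25·496 = 173.
The subsidy expands output by 496 − 5872/13 = 576/13 past the efficient level; on those units the gap between marginal cost and willingness to pay runs from 0 up to 48.
DWL = ½ × 48 × 576/13 = 13824/13.

Deadweight loss = 13824/13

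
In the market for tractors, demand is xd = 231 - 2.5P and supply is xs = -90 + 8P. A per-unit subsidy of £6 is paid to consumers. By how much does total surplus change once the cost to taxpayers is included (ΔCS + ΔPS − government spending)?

Pre-subsidy: 231 - 2.5P = -90 + 8P gives P* = 214/7, x* = 1082/7.
With the rebate, buyers effectively pay Pb = Ps − 6, where Ps is the price sellers receive.
Demand in terms of Ps becomes xd = 231 − 2.5(Ps − 6) = 246 - 2.5Ps. Setting this equal to supply: 246 - 2.5Ps = -90 + 8Ps, so Ps = 32.
Buyers pay Pb = 32 − 6 = 26; x' = -90 + 8·32 = 166.
ΔCS = ½(1082/7 + 166)(214/7 − 26) = 35904/49; ΔPS = ½(1082/7 + 166)(32 − 214/7) = 11220/49.
Government spending = 6 × 166 = 996.
Net change = 35904/49 + 11220/49 − 996 = -240/7. The loss equals the DWL triangle ½·6·80/7.

Net change in total surplus = -240/7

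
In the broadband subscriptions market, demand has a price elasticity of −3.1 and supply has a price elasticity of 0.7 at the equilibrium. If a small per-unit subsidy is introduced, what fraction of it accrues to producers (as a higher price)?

Producer share = 31/38

For a small subsidy around the equilibrium, the benefit split depends on the relative slopes, which at a point are proportional to the elasticities.
Buyer share = εs/(εs + |εd|) = 0.7/(0.7 + 3.1) = 7/38; seller share = |εd|/(εs + |εd|) = 31/38.
So producers capture 31/38 of the subsidy.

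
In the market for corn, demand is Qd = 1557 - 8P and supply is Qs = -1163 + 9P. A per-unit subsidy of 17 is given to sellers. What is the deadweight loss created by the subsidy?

Pre-subsidy: 1557 - 8P = -1163 + 9P gives P* = 160, Q* = 277.
With the subsidy, sellers receive Ps = Pb + 17 for each unit, where Pb is the price buyers pay.
Supply in terms of Pb becomes Qs = -1163 + 9(Pb + 17) = -1010 + 9Pb. Setting this equal to demand: 1557 - 8Pb = -1010 + 9Pb, so Pb = 151.
Sellers receive Ps = 151 + 17 = 168; Q' = 1557 − 8·151 = 349.
The subsidy expands output by 349 − 277 = 72 past the efficient level; on those units the gap between marginal cost and willingness to pay runs from 0 up to 17.
DWL = ½ × 17 × 72 = 612.

Deadweight loss = 612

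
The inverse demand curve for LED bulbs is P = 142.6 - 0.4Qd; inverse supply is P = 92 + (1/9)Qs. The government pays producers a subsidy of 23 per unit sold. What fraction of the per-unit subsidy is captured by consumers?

Consumer share = 18/23

Pre-subsidy: 142.6 - 0.4Q = 92 + (1/9)Q gives Q* = 99 and P* = 103.
With the subsidy, sellers receive Ps = Pb + 23 for each unit, where Pb is the price buyers pay.
On the curves, Pb = 142.6 - 0.4Q and Ps = 92 + (1/9)Q; the wedge Ps − Pb = 23 gives 92 + (1/9)Q − (142.6 - 0.4Q) = 23, so Q' = 144.
Then Pb = 142.6 − 0.4·144 = 85 and Ps = 92 + (1/9)·144 = 108.
Buyers' price falls by P* − Pb = 103 − 85 = 18; sellers' price rises by Ps − P* = 108 − 103 = 5.
So consumers capture 18/23 = 18/23 of each unit of subsidy.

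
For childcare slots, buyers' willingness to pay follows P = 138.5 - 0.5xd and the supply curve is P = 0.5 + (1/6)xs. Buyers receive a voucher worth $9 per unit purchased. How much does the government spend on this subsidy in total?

Government cost = $1984.5

Pre-subsidy: 138.5 - 0.5x = 0.5 + (1/6)x gives x* = 207 and P* = 35.
With the rebate, buyers effectively pay Pb = Ps − 9, where Ps is the price sellers receive.
On the curves, Pb = 138.5 - 0.5x and Ps = 0.5 + (1/6)x; the wedge Ps − Pb = 9 gives 0.5 + (1/6)x − (138.5 - 0.5x) = 9, so x' = 220.5.
Then Pb = 138.5 − 0.5·220.5 = 28.25 and Ps = 0.5 + (1/6)·220.5 = 37.25.
Government outlay = subsidy × quantity = 9 × 220.5 = 1984.5.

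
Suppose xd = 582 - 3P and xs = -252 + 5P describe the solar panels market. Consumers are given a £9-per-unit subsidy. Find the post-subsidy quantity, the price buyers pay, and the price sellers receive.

Pre-subsidy: 582 - 3P = -252 + 5P gives P* = 104.25, x* = 269.25.
With the rebate, buyers effectively pay Pb = Ps − 9, where Ps is the price sellers receive.
Demand in terms of Ps becomes xd = 582 − 3(Ps − 9) = 609 - 3Ps. Setting this equal to supply: 609 - 3Ps = -252 + 5Ps, so Ps = 107.625.
Buyers pay Pb = 107.625 − 9 = 98.625; x' = -252 + 5·107.625 = 286.125.

x' = 286.125; buyers pay £98.625; sellers receive £107.625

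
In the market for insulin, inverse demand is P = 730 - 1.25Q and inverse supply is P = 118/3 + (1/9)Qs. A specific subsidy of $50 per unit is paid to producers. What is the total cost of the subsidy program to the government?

Pre-subsidy: 730 - 1.25Q = 118/3 + (1/9)Q gives Q* = 3552/7 and P* = 670/7.
With the subsidy, sellers receive Ps = Pb + 50 for each unit, where Pb is the price buyers pay.
On the curves, Pb = 730 - 1.25Q and Ps = 118/3 + (1/9)Q; the wedge Ps − Pb = 50 gives 118/3 + (1/9)Q − (730 - 1.25Q) = 50, so Q' = 26664/49.
Then Pb = 730 − 1.25·(26664/49) = 2440/49 and Ps = 118/3 + (1/9)·(26664/49) = 4890/49.
Government outlay = subsidy × quantity = 50 × 26664/49 = 1333200/49.

Government cost = 1333200/49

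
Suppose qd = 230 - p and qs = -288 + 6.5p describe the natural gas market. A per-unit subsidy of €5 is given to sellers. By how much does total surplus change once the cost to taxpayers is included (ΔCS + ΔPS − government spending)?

Net change in total surplus = -65/6

Pre-subsidy: 230 - p = -288 + 6.5p gives p* = 1036/15, q* = 2414/15.
With the subsidy, sellers receive ps = pb + 5 for each unit, where pb is the price buyers pay.
Supply in terms of pb becomes qs = -288 + 6.5(pb + 5) = -255.5 + 6.5pb. Setting this equal to demand: 230 - pb = -255.5 + 6.5pb, so pb = 971/15.
Sellers receive ps = 971/15 + 5 = 1046/15; q' = 230 − 1·(971/15) = 2479/15.
ΔCS = ½(2414/15 + 2479/15)(1036/15 − 971/15) = 21203/30; ΔPS = ½(2414/15 + 2479/15)(1046/15 − 1036/15) = 1631/15.
Government spending = 5 × 2479/15 = 2479/3.
Net change = 21203/30 + 1631/15 − 2479/3 = -65/6. The loss equals the DWL triangle ½·5·13/3.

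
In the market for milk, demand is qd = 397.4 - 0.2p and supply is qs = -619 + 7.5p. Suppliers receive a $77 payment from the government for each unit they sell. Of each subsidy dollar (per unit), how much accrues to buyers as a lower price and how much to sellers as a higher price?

Buyers gain $75 per unit; sellers gain $2 per unit

Pre-subsidy: 397.4 - 0.2p = -619 + 7.5p gives p* = 132, q* = 371.
With the subsidy, sellers receive ps = pb + 77 for each unit, where pb is the price buyers pay.
Supply in terms of pb becomes qs = -619 + 7.5(pb + 77) = -41.5 + 7.5pb. Setting this equal to demand: 397.4 - 0.2pb = -41.5 + 7.5pb, so pb = 57.
Sellers receive ps = 57 + 77 = 134; q' = 397.4 − 0.2·57 = 386.
Buyers' price falls by p* − pb = 132 − 57 = 75; sellers' price rises by ps − p* = 134 − 132 = 2.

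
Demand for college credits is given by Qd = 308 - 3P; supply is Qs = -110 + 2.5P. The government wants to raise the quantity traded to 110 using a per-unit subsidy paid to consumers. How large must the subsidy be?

At Q = 110, invert demand for the buyer price: Pb = (308 − 110)/3 = 66; invert supply for the seller price: Ps = (110 − (-110))/2.5 = 88.
The subsidy must fill the gap: s = Ps − Pb = 88 − 66 = 22.

Required subsidy s = 22 per unit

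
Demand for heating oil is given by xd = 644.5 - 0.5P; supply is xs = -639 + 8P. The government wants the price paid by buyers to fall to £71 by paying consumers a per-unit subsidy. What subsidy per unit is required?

At a buyer price of 71, quantity demanded is 644.5 − 0.5·71 = 609.
Sellers supply 609 only when they receive Ps with -639 + 8·Ps = 609, i.e. Ps = 156.
s = Ps − Pb = 156 − 71 = 85.

Required subsidy s = £85 per unit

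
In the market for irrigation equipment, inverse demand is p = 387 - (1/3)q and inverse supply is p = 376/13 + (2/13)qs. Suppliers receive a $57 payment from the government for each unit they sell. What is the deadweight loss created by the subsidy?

Deadweight loss = $3334.5

Pre-subsidy: 387 - (1/3)q = 376/13 + (2/13)q gives q* = 735 and p* = 142.
With the subsidy, sellers receive ps = pb + 57 for each unit, where pb is the price buyers pay.
On the curves, pb = 387 - (1/3)q and ps = 376/13 + (2/13)q; the wedge ps − pb = 57 gives 376/13 + (2/13)q − (387 - (1/3)q) = 57, so q' = 852.
Then pb = 387 − (1/3)·852 = 103 and ps = 376/13 + (2/13)·852 = 160.
The subsidy expands output by 852 − 735 = 117 past the efficient level; on those units the gap between marginal cost and willingness to pay runs from 0 up to 57.
DWL = ½ × 57 × 117 = 3334.5.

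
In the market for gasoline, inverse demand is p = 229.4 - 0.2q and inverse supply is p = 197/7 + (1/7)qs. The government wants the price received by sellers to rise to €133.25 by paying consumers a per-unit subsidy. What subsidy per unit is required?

At a seller price of 133.25, quantity supplied is -197 + 7·133.25 = 735.75.
Buyers absorb 735.75 only when they pay pb = 229.4 − 0.2·735.75 = 82.25.
s = ps − pb = 133.25 − 82.25 = 51.

Required subsidy s = €51 per unit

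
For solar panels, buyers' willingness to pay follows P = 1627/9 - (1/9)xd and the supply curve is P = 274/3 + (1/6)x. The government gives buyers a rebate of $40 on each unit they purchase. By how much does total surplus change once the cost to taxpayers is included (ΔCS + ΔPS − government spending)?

Net change in total surplus = -$2880

Pre-subsidy: 1627/9 - (1/9)x = 274/3 + (1/6)x gives x* = 322 and P* = 145.
With the rebate, buyers effectively pay Pb = Ps − 40, where Ps is the price sellers receive.
On the curves, Pb = 1627/9 - (1/9)x and Ps = 274/3 + (1/6)x; the wedge Ps − Pb = 40 gives 274/3 + (1/6)x − (1627/9 - (1/9)x) = 40, so x' = 466.
Then Pb = 1627/9 − (1/9)·466 = 129 and Ps = 274/3 + (1/6)·466 = 169.
ΔCS = ½(322 + 466)(145 − 129) = 6304; ΔPS = ½(322 + 466)(169 − 145) = 9456.
Government spending = 40 × 466 = 18640.
Net change = 6304 + 9456 − 18640 = -2880. The loss equals the DWL triangle ½·40·144.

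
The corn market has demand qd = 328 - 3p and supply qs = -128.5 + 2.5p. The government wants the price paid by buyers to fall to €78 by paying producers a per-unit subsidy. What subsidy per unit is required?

At a buyer price of 78, quantity demanded is 328 − 3·78 = 94.
Sellers supply 94 only when they receive ps with -128.5 + 2.5·ps = 94, i.e. ps = 89.
s = ps − pb = 89 − 78 = 11.

Required subsidy s = €11 per unit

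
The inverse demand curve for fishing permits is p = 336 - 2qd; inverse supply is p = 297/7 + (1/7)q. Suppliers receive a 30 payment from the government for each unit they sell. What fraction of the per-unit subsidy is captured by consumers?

Pre-subsidy: 336 - 2q = 297/7 + (1/7)q gives q* = 137 and p* = 62.
With the subsidy, sellers receive ps = pb + 30 for each unit, where pb is the price buyers pay.
On the curves, pb = 336 - 2q and ps = 297/7 + (1/7)q; the wedge ps − pb = 30 gives 297/7 + (1/7)q − (336 - 2q) = 30, so q' = 151.
Then pb = 336 − 2·151 = 34 and ps = 297/7 + (1/7)·151 = 64.
Buyers' price falls by p* − pb = 62 − 34 = 28; sellers' price rises by ps − p* = 64 − 62 = 2.
So consumers capture 28/30 = 14/15 of each unit of subsidy.

Consumer share = 14/15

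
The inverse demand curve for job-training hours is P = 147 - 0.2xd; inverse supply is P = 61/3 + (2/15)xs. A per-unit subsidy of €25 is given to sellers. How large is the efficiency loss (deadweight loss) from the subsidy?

Deadweight loss = €937.5

Pre-subsidy: 147 - 0.2x = 61/3 + (2/15)x gives x* = 380 and P* = 71.
With the subsidy, sellers receive Ps = Pb + 25 for each unit, where Pb is the price buyers pay.
On the curves, Pb = 147 - 0.2x and Ps = 61/3 + (2/15)x; the wedge Ps − Pb = 25 gives 61/3 + (2/15)x − (147 - 0.2x) = 25, so x' = 455.
Then Pb = 147 − 0.2·455 = 56 and Ps = 61/3 + (2/15)·455 = 81.
The subsidy expands output by 455 − 380 = 75 past the efficient level; on those units the gap between marginal cost and willingness to pay runs from 0 up to 25.
DWL = ½ × 25 × 75 = 937.5.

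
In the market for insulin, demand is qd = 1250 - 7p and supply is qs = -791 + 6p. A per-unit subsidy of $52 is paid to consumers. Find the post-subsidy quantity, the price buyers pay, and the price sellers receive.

q' = 319; buyers pay $133; sellers receive $185

Pre-subsidy: 1250 - 7p = -791 + 6p gives p* = 157, q* = 151.
With the rebate, buyers effectively pay pb = ps − 52, where ps is the price sellers receive.
Demand in terms of ps becomes qd = 1250 − 7(ps − 52) = 1614 - 7ps. Setting this equal to supply: 1614 - 7ps = -791 + 6ps, so ps = 185.
Buyers pay pb = 185 − 52 = 133; q' = -791 + 6·185 = 319.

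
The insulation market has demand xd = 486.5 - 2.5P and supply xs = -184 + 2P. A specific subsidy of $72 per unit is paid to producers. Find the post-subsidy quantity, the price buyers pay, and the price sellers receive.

Pre-subsidy: 486.5 - 2.5P = -184 + 2P gives P* = 149, x* = 114.
With the subsidy, sellers receive Ps = Pb + 72 for each unit, where Pb is the price buyers pay.
Supply in terms of Pb becomes xs = -184 + 2(Pb + 72) = -40 + 2Pb. Setting this equal to demand: 486.5 - 2.5Pb = -40 + 2Pb, so Pb = 117.
Sellers receive Ps = 117 + 72 = 189; x' = 486.5 − 2.5·117 = 194.

x' = 194; buyers pay $117; sellers receive $189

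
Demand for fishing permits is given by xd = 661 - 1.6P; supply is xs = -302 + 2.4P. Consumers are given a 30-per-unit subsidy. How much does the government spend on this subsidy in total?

Pre-subsidy: 661 - 1.6P = -302 + 2.4P gives P* = 240.75, x* = 275.8.
With the rebate, buyers effectively pay Pb = Ps − 30, where Ps is the price sellers receive.
Demand in terms of Ps becomes xd = 661 − 1.6(Ps − 30) = 709 - 1.6Ps. Setting this equal to supply: 709 - 1.6Ps = -302 + 2.4Ps, so Ps = 252.75.
Buyers pay Pb = 252.75 − 30 = 222.75; x' = -302 + 2.4·252.75 = 304.6.
Government outlay = subsidy × quantity = 30 × 304.6 = 9138.

Government cost = 9138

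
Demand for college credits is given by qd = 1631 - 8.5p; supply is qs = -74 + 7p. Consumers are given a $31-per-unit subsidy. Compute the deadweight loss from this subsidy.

Pre-subsidy: 1631 - 8.5p = -74 + 7p gives p* = 110, q* = 696.
With the rebate, buyers effectively pay pb = ps − 31, where ps is the price sellers receive.
Demand in terms of ps becomes qd = 1631 − 8.5(ps − 31) = 1894.5 - 8.5ps. Setting this equal to supply: 1894.5 - 8.5ps = -74 + 7ps, so ps = 127.
Buyers pay pb = 127 − 31 = 96; q' = -74 + 7·127 = 815.
The subsidy expands output by 815 − 696 = 119 past the efficient level; on those units the gap between marginal cost and willingness to pay runs from 0 up to 31.
DWL = ½ × 31 × 119 = 1844.5.

Deadweight loss = $1844.5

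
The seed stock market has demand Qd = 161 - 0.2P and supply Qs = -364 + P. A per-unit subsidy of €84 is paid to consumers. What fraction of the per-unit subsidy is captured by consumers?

Pre-subsidy: 161 - 0.2P = -364 + P gives P* = 437.5, Q* = 73.5.
With the rebate, buyers effectively pay Pb = Ps − 84, where Ps is the price sellers receive.
Demand in terms of Ps becomes Qd = 161 − 0.2(Ps − 84) = 177.8 - 0.2Ps. Setting this equal to supply: 177.8 - 0.2Ps = -364 + Ps, so Ps = 451.5.
Buyers pay Pb = 451.5 − 84 = 367.5; Q' = -364 + 1·451.5 = 87.5.
Buyers' price falls by P* − Pb = 437.5 − 367.5 = 70; sellers' price rises by Ps − P* = 451.5 − 437.5 = 14.
So consumers capture 70/84 = 5/6 of each unit of subsidy.

Consumer share = 5/6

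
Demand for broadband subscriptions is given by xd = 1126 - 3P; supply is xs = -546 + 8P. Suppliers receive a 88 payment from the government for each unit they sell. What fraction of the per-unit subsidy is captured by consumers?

Pre-subsidy: 1126 - 3P = -546 + 8P gives P* = 152, x* = 670.
With the subsidy, sellers receive Ps = Pb + 88 for each unit, where Pb is the price buyers pay.
Supply in terms of Pb becomes xs = -546 + 8(Pb + 88) = 158 + 8Pb. Setting this equal to demand: 1126 - 3Pb = 158 + 8Pb, so Pb = 88.
Sellers receive Ps = 88 + 88 = 176; x' = 1126 − 3·88 = 862.
Buyers' price falls by P* − Pb = 152 − 88 = 64; sellers' price rises by Ps − P* = 176 − 152 = 24.
So consumers capture 64/88 = 8/11 of each unit of subsidy.

Consumer share = 8/11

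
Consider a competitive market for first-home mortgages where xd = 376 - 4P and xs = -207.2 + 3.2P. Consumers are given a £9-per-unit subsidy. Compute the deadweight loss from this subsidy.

Deadweight loss = £72

Pre-subsidy: 376 - 4P = -207.2 + 3.2P gives P* = 81, x* = 52.
With the rebate, buyers effectively pay Pb = Ps − 9, where Ps is the price sellers receive.
Demand in terms of Ps becomes xd = 376 − 4(Ps − 9) = 412 - 4Ps. Setting this equal to supply: 412 - 4Ps = -207.2 + 3.2Ps, so Ps = 86.
Buyers pay Pb = 86 − 9 = 77; x' = -207.2 + 3.2·86 = 68.
The subsidy expands output by 68 − 52 = 16 past the efficient level; on those units the gap between marginal cost and willingness to pay runs from 0 up to 9.
DWL = ½ × 9 × 16 = 72.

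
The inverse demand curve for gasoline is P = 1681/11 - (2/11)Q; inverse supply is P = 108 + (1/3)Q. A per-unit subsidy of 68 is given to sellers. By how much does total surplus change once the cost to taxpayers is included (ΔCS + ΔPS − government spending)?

Net change in total surplus = -4488

Pre-subsidy: 1681/11 - (2/11)Q = 108 + (1/3)Q gives Q* = 87 and P* = 137.
With the subsidy, sellers receive Ps = Pb + 68 for each unit, where Pb is the price buyers pay.
On the curves, Pb = 1681/11 - (2/11)Q and Ps = 108 + (1/3)Q; the wedge Ps − Pb = 68 gives 108 + (1/3)Q − (1681/11 - (2/11)Q) = 68, so Q' = 219.
Then Pb = 1681/11 − (2/11)·219 = 113 and Ps = 108 + (1/3)·219 = 181.
ΔCS = ½(87 + 219)(137 − 113) = 3672; ΔPS = ½(87 + 219)(181 − 137) = 6732.
Government spending = 68 × 219 = 14892.
Net change = 3672 + 6732 − 14892 = -4488. The loss equals the DWL triangle ½·68·132.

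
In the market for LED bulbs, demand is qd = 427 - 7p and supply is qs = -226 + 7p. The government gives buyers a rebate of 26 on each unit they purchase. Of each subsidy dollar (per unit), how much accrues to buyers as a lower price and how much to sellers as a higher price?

Pre-subsidy: 427 - 7p = -226 + 7p gives p* = 653/14, q* = 100.5.
With the rebate, buyers effectively pay pb = ps − 26, where ps is the price sellers receive.
Demand in terms of ps becomes qd = 427 − 7(ps − 26) = 609 - 7ps. Setting this equal to supply: 609 - 7ps = -226 + 7ps, so ps = 835/14.
Buyers pay pb = 835/14 − 26 = 471/14; q' = -226 + 7·(835/14) = 191.5.
Buyers' price falls by p* − pb = 653/14 − 471/14 = 13; sellers' price rises by ps − p* = 835/14 − 653/14 = 13.

Buyers gain 13 per unit; sellers gain 13 per unit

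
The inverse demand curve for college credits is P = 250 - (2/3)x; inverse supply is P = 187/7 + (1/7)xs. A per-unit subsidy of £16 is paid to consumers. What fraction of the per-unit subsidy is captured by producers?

Producer share = 3/17

Pre-subsidy: 250 - (2/3)x = 187/7 + (1/7)x gives x* = 4689/17 and P* = 1124/17.
With the rebate, buyers effectively pay Pb = Ps − 16, where Ps is the price sellers receive.
On the curves, Pb = 250 - (2/3)x and Ps = 187/7 + (1/7)x; the wedge Ps − Pb = 16 gives 187/7 + (1/7)x − (250 - (2/3)x) = 16, so x' = 5025/17.
Then Pb = 250 − (2/3)·(5025/17) = 900/17 and Ps = 187/7 + (1/7)·(5025/17) = 1172/17.
Buyers' price falls by P* − Pb = 1124/17 − 900/17 = 224/17; sellers' price rises by Ps − P* = 1172/17 − 1124/17 = 48/17.
So producers capture (48/17)/16 = 3/17 of each unit of subsidy.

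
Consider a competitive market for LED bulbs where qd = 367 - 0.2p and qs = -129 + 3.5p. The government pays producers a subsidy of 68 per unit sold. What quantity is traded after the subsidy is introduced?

q' = 13063/37

Pre-subsidy: 367 - 0.2p = -129 + 3.5p gives p* = 4960/37, q* = 12587/37.
With the subsidy, sellers receive ps = pb + 68 for each unit, where pb is the price buyers pay.
Supply in terms of pb becomes qs = -129 + 3.5(pb + 68) = 109 + 3.5pb. Setting this equal to demand: 367 - 0.2pb = 109 + 3.5pb, so pb = 2580/37.
Sellers receive ps = 2580/37 + 68 = 5096/37; q' = 367 − 0.2·(2580/37) = 13063/37.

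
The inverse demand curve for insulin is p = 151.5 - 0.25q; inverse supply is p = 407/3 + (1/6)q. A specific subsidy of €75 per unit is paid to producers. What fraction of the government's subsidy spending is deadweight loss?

DWL / government spending = 45/109

Pre-subsidy: 151.5 - 0.25q = 407/3 + (1/6)q gives q* = 38 and p* = 142.
With the subsidy, sellers receive ps = pb + 75 for each unit, where pb is the price buyers pay.
On the curves, pb = 151.5 - 0.25q and ps = 407/3 + (1/6)q; the wedge ps − pb = 75 gives 407/3 + (1/6)q − (151.5 - 0.25q) = 75, so q' = 218.
Then pb = 151.5 − 0.25·218 = 97 and ps = 407/3 + (1/6)·218 = 172.
ΔCS = ½(38 + 218)(142 − 97) = 5760; ΔPS = ½(38 + 218)(172 − 142) = 3840.
Government spending = 75 × 218 = 16350.
DWL = ½ × 75 × (218 − 38) = 6750; fraction = 6750 / 16350 = 45/109.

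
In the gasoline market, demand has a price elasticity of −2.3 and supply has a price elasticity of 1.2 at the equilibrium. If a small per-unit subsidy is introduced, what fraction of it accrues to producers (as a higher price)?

For a small subsidy around the equilibrium, the benefit split depends on the relative slopes, which at a point are proportional to the elasticities.
Buyer share = εs/(εs + |εd|) = 1.2/(1.2 + 2.3) = 12/35; seller share = |εd|/(εs + |εd|) = 23/35.
So producers capture 23/35 of the subsidy.

Producer share = 23/35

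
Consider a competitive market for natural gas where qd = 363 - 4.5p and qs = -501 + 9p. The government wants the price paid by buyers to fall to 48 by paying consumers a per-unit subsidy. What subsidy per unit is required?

At a buyer price of 48, quantity demanded is 363 − 4.5·48 = 147.
Sellers supply 147 only when they receive ps with -501 + 9·ps = 147, i.e. ps = 72.
s = ps − pb = 72 − 48 = 24.

Required subsidy s = 24 per unit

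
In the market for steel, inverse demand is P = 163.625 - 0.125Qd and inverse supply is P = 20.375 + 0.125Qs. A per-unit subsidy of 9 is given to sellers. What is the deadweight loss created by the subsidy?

Pre-subsidy: 163.625 - 0.125Q = 20.375 + 0.125Q gives Q* = 573 and P* = 92.
With the subsidy, sellers receive Ps = Pb + 9 for each unit, where Pb is the price buyers pay.
On the curves, Pb = 163.625 - 0.125Q and Ps = 20.375 + 0.125Q; the wedge Ps − Pb = 9 gives 20.375 + 0.125Q − (163.625 - 0.125Q) = 9, so Q' = 609.
Then Pb = 163.625 − 0.125·609 = 87.5 and Ps = 20.375 + 0.125·609 = 96.5.
The subsidy expands output by 609 − 573 = 36 past the efficient level; on those units the gap between marginal cost and willingness to pay runs from 0 up to 9.
DWL = ½ × 9 × 36 = 162.

Deadweight loss = 162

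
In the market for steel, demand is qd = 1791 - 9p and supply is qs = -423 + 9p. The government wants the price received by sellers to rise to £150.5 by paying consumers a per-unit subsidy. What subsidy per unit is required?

Required subsidy s = £55 per unit

At a seller price of 150.5, quantity supplied is -423 + 9·150.5 = 931.5.
Buyers absorb 931.5 only when they pay pb with 1791 − 9·pb = 931.5, i.e. pb = 95.5.
s = ps − pb = 150.5 − 95.5 = 55.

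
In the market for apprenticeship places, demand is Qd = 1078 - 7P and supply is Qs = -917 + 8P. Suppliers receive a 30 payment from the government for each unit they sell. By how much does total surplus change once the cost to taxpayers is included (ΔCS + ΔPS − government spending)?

Net change in total surplus = -1680

Pre-subsidy: 1078 - 7P = -917 + 8P gives P* = 133, Q* = 147.
With the subsidy, sellers receive Ps = Pb + 30 for each unit, where Pb is the price buyers pay.
Supply in terms of Pb becomes Qs = -917 + 8(Pb + 30) = -677 + 8Pb. Setting this equal to demand: 1078 - 7Pb = -677 + 8Pb, so Pb = 117.
Sellers receive Ps = 117 + 30 = 147; Q' = 1078 − 7·117 = 259.
ΔCS = ½(147 + 259)(133 − 117) = 3248; ΔPS = ½(147 + 259)(147 − 133) = 2842.
Government spending = 30 × 259 = 7770.
Net change = 3248 + 2842 − 7770 = -1680. The loss equals the DWL triangle ½·30·112.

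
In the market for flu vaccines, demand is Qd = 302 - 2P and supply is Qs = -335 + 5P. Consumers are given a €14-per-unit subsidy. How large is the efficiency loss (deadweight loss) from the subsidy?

Deadweight loss = €140

Pre-subsidy: 302 - 2P = -335 + 5P gives P* = 91, Q* = 120.
With the rebate, buyers effectively pay Pb = Ps − 14, where Ps is the price sellers receive.
Demand in terms of Ps becomes Qd = 302 − 2(Ps − 14) = 330 - 2Ps. Setting this equal to supply: 330 - 2Ps = -335 + 5Ps, so Ps = 95.
Buyers pay Pb = 95 − 14 = 81; Q' = -335 + 5·95 = 140.
The subsidy expands output by 140 − 120 = 20 past the efficient level; on those units the gap between marginal cost and willingness to pay runs from 0 up to 14.
DWL = ½ × 14 × 20 = 140.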